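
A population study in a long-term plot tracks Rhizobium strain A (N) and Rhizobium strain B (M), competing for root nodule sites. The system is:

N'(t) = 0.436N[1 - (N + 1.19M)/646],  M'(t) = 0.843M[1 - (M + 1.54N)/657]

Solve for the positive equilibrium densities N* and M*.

N* ≈ 163, M* ≈ 406

Setting both brackets to zero gives the nullclines N + 1.19M = 646 and 1.54N + M = 657.
Substituting M = 657 - 1.54N into the first: N(1 - 1.19·1.54) = 646 - 1.19·657.
So N* = -136/-0.833 = 163, and then M* = 657 - 1.54·163 = 406.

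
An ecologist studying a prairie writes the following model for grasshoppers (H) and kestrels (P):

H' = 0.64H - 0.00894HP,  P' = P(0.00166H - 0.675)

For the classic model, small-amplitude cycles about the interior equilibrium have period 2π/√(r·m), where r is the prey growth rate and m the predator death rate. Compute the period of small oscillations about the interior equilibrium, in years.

Here r = 0.64 and m = 0.675, so r·m = 0.432.
ω = √0.432 = 0.657 per year, hence T = 2π/ω ≈ 9.56 years.

T ≈ 9.56 years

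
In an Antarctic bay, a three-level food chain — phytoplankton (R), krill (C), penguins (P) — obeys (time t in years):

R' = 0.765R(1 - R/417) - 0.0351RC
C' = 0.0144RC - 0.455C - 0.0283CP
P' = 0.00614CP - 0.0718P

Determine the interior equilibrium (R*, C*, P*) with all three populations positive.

R* ≈ 193, C* ≈ 11.7, P* ≈ 82.3

From dP/dt = 0: 0.00614C* = 0.0718, so C* = 11.7.
From dR/dt = 0: 0.765(1 - R*/417) = 0.0351·11.7, giving R* = 417·(1 - 0.537) = 193.
From dC/dt = 0: 0.0144·193 - 0.455 = 0.0283P*, so P* = 2.33/0.0283 = 82.3.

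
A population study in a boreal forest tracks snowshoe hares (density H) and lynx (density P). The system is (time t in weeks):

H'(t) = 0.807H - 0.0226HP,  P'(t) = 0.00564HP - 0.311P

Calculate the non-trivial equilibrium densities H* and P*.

Set dP/dt = 0 with P > 0: 0.00564H - 0.311 = 0, so H* = 0.311/0.00564 = 55.1.
Set dH/dt = 0 with H > 0: 0.807 - 0.0226P = 0, so P* = 0.807/0.0226 = 35.7.

H* ≈ 55.1, P* ≈ 35.7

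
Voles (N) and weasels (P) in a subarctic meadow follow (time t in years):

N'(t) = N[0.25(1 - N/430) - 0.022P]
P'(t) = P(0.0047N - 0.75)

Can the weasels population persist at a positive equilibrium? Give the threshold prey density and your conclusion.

The predator equation gives dP/dt > 0 only when N > 0.75/0.0047 = 160.
Without the predator, N → K = 430. Since 430 > 160, the predator can invade and persist.

Threshold N = 160; K > 160, so yes, the predator persists.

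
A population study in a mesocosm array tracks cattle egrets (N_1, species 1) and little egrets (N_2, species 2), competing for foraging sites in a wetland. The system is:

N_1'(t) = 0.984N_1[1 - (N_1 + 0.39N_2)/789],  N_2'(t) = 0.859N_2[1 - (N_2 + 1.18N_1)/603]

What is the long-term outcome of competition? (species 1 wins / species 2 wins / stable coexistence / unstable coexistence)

species 1 excludes species 2

Compare the nullcline intercepts: K1/α12 = 789/0.39 = 2020 > K2 = 603; K2/α21 = 603/1.18 = 511 < K1 = 789.
Since the inequalities point opposite ways, species 1 can invade but species 2 cannot.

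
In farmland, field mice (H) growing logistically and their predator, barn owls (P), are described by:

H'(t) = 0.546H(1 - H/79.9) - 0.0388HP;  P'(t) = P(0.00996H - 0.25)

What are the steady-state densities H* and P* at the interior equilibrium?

H* ≈ 25.1, P* ≈ 9.65

From dP/dt = 0 with P > 0: 0.00996H* = 0.25, so H* = 25.1.
Substitute into dH/dt = 0: 0.546(1 - 25.1/79.9) = 0.0388P*.
The bracket is 0.686, giving P* = 0.374/0.0388 = 9.65.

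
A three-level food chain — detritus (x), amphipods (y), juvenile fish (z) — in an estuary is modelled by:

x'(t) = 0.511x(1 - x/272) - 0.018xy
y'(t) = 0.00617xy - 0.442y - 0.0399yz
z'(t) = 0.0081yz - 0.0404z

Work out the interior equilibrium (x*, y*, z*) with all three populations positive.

x* ≈ 224, y* ≈ 4.99, z* ≈ 23.6

From dz/dt = 0: 0.0081y* = 0.0404, so y* = 4.99.
From dx/dt = 0: 0.511(1 - x*/272) = 0.018·4.99, giving x* = 272·(1 - 0.176) = 224.
From dy/dt = 0: 0.00617·224 - 0.442 = 0.0399z*, so z* = 0.941/0.0399 = 23.6.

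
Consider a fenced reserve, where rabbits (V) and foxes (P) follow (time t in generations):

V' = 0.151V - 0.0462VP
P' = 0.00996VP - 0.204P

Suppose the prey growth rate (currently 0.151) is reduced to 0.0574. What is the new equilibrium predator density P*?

At the interior fixed point, setting dV/dt = 0 with V > 0 fixes P* = (prey growth rate)/(VP coefficient) — independent of the other coefficients.
With the change, P* = 0.0574/0.0462 = 1.24; it falls from 3.27.

P* ≈ 1.24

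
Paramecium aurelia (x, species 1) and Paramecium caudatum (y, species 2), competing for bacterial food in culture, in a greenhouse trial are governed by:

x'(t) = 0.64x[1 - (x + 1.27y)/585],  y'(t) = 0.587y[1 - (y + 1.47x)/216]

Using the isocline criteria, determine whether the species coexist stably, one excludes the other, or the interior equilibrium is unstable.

Compare the nullcline intercepts: K1/α12 = 585/1.27 = 461 > K2 = 216; K2/α21 = 216/1.47 = 147 < K1 = 585.
Since the inequalities point opposite ways, species 1 can invade but species 2 cannot.

species 1 excludes species 2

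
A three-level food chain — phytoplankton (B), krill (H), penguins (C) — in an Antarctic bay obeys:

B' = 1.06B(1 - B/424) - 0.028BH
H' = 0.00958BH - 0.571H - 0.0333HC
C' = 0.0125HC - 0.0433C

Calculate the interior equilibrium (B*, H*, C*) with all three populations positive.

B* ≈ 385, H* ≈ 3.46, C* ≈ 93.7

From dC/dt = 0: 0.0125H* = 0.0433, so H* = 3.46.
From dB/dt = 0: 1.06(1 - B*/424) = 0.028·3.46, giving B* = 424·(1 - 0.0915) = 385.
From dH/dt = 0: 0.00958·385 - 0.571 = 0.0333C*, so C* = 3.12/0.0333 = 93.7.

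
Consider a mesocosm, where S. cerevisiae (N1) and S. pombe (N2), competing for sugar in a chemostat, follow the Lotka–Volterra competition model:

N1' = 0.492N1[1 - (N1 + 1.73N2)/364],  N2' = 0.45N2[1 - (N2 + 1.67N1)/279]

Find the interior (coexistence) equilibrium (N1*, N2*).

N1* ≈ 62.8, N2* ≈ 174

Setting both brackets to zero gives the nullclines N1 + 1.73N2 = 364 and 1.67N1 + N2 = 279.
Substituting N2 = 279 - 1.67N1 into the first: N1(1 - 1.73·1.67) = 364 - 1.73·279.
So N1* = -119/-1.89 = 62.8, and then N2* = 279 - 1.67·62.8 = 174.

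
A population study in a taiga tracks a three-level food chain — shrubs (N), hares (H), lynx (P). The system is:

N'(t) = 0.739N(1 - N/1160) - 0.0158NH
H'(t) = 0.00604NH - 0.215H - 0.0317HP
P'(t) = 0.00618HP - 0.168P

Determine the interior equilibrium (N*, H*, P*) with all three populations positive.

N* ≈ 486, H* ≈ 27.2, P* ≈ 85.8

From dP/dt = 0: 0.00618H* = 0.168, so H* = 27.2.
From dN/dt = 0: 0.739(1 - N*/1160) = 0.0158·27.2, giving N* = 1160·(1 - 0.581) = 486.
From dH/dt = 0: 0.00604·486 - 0.215 = 0.0317P*, so P* = 2.72/0.0317 = 85.8.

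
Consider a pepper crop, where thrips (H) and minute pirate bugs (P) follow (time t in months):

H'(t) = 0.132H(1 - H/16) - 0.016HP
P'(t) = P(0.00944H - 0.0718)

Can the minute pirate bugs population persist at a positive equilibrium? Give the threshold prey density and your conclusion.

The predator equation gives dP/dt > 0 only when H > 0.0718/0.00944 = 7.61.
Without the predator, H → K = 16. Since 16 > 7.61, the predator can invade and persist.

Threshold H = 7.61; K > 7.61, so yes, the predator persists.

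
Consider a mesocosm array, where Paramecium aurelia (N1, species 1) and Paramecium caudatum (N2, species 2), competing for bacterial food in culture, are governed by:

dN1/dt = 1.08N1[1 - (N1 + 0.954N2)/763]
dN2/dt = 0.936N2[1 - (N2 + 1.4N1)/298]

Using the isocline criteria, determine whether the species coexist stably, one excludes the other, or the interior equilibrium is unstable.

Compare the nullcline intercepts: K1/α12 = 763/0.954 = 800 > K2 = 298; K2/α21 = 298/1.4 = 213 < K1 = 763.
Since the inequalities point opposite ways, species 1 can invade but species 2 cannot.

species 1 excludes species 2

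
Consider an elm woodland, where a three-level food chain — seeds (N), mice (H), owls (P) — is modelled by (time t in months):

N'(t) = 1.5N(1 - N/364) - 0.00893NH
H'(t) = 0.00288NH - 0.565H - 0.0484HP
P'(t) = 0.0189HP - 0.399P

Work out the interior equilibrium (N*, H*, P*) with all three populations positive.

N* ≈ 318, H* ≈ 21.1, P* ≈ 7.26

From dP/dt = 0: 0.0189H* = 0.399, so H* = 21.1.
From dN/dt = 0: 1.5(1 - N*/364) = 0.00893·21.1, giving N* = 364·(1 - 0.126) = 318.
From dH/dt = 0: 0.00288·318 - 0.565 = 0.0484P*, so P* = 0.352/0.0484 = 7.26.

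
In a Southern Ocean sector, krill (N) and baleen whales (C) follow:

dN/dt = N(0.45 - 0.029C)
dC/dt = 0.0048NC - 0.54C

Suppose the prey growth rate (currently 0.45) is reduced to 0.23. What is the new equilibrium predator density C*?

C* ≈ 7.93

At the interior fixed point, setting dN/dt = 0 with N > 0 fixes C* = (prey growth rate)/(NC coefficient) — independent of the other coefficients.
With the change, C* = 0.23/0.029 = 7.93; it falls from 15.5.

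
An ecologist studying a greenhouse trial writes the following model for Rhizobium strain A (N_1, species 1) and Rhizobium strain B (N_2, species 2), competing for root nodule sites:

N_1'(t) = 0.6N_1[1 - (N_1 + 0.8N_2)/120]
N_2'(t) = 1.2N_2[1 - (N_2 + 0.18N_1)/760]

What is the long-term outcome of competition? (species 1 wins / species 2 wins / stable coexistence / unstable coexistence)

species 2 excludes species 1

Compare the nullcline intercepts: K1/α12 = 120/0.8 = 150 < K2 = 760; K2/α21 = 760/0.18 = 4220 > K1 = 120.
Since the inequalities point opposite ways, species 2 can invade but species 1 cannot.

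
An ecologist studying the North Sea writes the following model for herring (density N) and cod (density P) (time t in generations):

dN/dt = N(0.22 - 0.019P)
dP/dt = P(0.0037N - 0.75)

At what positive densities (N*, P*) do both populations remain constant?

N* ≈ 203, P* ≈ 11.6

Set dP/dt = 0 with P > 0: 0.0037N - 0.75 = 0, so N* = 0.75/0.0037 = 203.
Set dN/dt = 0 with N > 0: 0.22 - 0.019P = 0, so P* = 0.22/0.019 = 11.6.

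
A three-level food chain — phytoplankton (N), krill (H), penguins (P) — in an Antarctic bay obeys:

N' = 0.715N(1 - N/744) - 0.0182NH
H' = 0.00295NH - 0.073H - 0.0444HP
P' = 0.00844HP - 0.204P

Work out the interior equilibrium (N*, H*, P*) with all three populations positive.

N* ≈ 286, H* ≈ 24.2, P* ≈ 17.4

From dP/dt = 0: 0.00844H* = 0.204, so H* = 24.2.
From dN/dt = 0: 0.715(1 - N*/744) = 0.0182·24.2, giving N* = 744·(1 - 0.615) = 286.
From dH/dt = 0: 0.00295·286 - 0.073 = 0.0444P*, so P* = 0.771/0.0444 = 17.4.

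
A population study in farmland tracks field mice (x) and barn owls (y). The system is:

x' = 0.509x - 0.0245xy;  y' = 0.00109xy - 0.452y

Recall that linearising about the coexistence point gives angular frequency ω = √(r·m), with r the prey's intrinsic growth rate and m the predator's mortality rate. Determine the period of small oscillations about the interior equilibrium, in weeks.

T ≈ 13.1 weeks

Here r = 0.509 and m = 0.452, so r·m = 0.23.
ω = √0.23 = 0.48 per week, hence T = 2π/ω ≈ 13.1 weeks.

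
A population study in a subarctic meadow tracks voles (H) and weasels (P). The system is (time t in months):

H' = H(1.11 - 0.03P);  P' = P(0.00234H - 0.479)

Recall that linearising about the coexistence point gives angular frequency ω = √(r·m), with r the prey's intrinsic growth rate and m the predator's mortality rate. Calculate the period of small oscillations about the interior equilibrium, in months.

Here r = 1.11 and m = 0.479, so r·m = 0.532.
ω = √0.532 = 0.729 per month, hence T = 2π/ω ≈ 8.62 months.

T ≈ 8.62 months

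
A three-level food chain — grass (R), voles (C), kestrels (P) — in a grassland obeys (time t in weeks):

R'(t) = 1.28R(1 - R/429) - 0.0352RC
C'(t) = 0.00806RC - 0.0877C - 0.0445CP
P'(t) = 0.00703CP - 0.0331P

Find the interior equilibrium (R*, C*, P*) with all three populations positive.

From dP/dt = 0: 0.00703C* = 0.0331, so C* = 4.71.
From dR/dt = 0: 1.28(1 - R*/429) = 0.0352·4.71, giving R* = 429·(1 - 0.129) = 373.
From dC/dt = 0: 0.00806·373 - 0.0877 = 0.0445P*, so P* = 2.92/0.0445 = 65.7.

R* ≈ 373, C* ≈ 4.71, P* ≈ 65.7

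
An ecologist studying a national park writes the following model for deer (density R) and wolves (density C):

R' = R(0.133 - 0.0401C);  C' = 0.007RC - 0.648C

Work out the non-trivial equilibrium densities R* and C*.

R* ≈ 92.6, C* ≈ 3.32

Set dC/dt = 0 with C > 0: 0.007R - 0.648 = 0, so R* = 0.648/0.007 = 92.6.
Set dR/dt = 0 with R > 0: 0.133 - 0.0401C = 0, so C* = 0.133/0.0401 = 3.32.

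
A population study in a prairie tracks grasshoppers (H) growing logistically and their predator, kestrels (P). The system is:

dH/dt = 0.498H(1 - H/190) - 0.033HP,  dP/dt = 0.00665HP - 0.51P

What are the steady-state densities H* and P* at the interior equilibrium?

From dP/dt = 0 with P > 0: 0.00665H* = 0.51, so H* = 76.7.
Substitute into dH/dt = 0: 0.498(1 - 76.7/190) = 0.033P*.
The bracket is 0.596, giving P* = 0.297/0.033 = 9.

H* ≈ 76.7, P* ≈ 9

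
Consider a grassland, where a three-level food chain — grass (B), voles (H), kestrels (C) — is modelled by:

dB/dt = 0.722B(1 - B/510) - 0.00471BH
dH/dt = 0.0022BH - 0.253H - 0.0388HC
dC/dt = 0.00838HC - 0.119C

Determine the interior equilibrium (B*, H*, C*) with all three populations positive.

From dC/dt = 0: 0.00838H* = 0.119, so H* = 14.2.
From dB/dt = 0: 0.722(1 - B*/510) = 0.00471·14.2, giving B* = 510·(1 - 0.0926) = 463.
From dH/dt = 0: 0.0022·463 - 0.253 = 0.0388C*, so C* = 0.765/0.0388 = 19.7.

B* ≈ 463, H* ≈ 14.2, C* ≈ 19.7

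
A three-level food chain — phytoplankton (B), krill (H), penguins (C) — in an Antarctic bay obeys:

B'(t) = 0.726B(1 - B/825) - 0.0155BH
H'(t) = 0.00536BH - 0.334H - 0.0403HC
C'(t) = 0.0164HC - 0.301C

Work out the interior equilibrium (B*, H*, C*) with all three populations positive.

B* ≈ 502, H* ≈ 18.4, C* ≈ 58.4

From dC/dt = 0: 0.0164H* = 0.301, so H* = 18.4.
From dB/dt = 0: 0.726(1 - B*/825) = 0.0155·18.4, giving B* = 825·(1 - 0.392) = 502.
From dH/dt = 0: 0.00536·502 - 0.334 = 0.0403C*, so C* = 2.36/0.0403 = 58.4.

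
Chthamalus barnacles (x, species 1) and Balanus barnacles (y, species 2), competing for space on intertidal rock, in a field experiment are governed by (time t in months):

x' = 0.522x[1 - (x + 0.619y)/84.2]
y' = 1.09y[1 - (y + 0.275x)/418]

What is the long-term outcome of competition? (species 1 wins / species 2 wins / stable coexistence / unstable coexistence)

species 2 excludes species 1

Compare the nullcline intercepts: K1/α12 = 84.2/0.619 = 136 < K2 = 418; K2/α21 = 418/0.275 = 1520 > K1 = 84.2.
Since the inequalities point opposite ways, species 2 can invade but species 1 cannot.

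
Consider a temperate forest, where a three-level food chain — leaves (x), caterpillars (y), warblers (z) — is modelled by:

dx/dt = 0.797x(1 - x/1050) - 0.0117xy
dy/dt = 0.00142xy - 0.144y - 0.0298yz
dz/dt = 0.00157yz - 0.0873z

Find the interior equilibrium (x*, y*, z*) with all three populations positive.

x* ≈ 193, y* ≈ 55.6, z* ≈ 4.36

From dz/dt = 0: 0.00157y* = 0.0873, so y* = 55.6.
From dx/dt = 0: 0.797(1 - x*/1050) = 0.0117·55.6, giving x* = 1050·(1 - 0.816) = 193.
From dy/dt = 0: 0.00142·193 - 0.144 = 0.0298z*, so z* = 0.13/0.0298 = 4.36.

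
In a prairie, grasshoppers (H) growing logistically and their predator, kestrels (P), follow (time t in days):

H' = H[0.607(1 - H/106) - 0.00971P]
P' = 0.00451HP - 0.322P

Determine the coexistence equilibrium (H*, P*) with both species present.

H* ≈ 71.4, P* ≈ 20.4

From dP/dt = 0 with P > 0: 0.00451H* = 0.322, so H* = 71.4.
Substitute into dH/dt = 0: 0.607(1 - 71.4/106) = 0.00971P*.
The bracket is 0.326, giving P* = 0.198/0.00971 = 20.4.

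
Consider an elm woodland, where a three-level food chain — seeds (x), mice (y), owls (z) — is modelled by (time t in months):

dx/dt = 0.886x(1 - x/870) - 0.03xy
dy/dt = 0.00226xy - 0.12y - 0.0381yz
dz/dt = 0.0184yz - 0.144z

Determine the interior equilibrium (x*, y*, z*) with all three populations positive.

From dz/dt = 0: 0.0184y* = 0.144, so y* = 7.83.
From dx/dt = 0: 0.886(1 - x*/870) = 0.03·7.83, giving x* = 870·(1 - 0.265) = 639.
From dy/dt = 0: 0.00226·639 - 0.12 = 0.0381z*, so z* = 1.33/0.0381 = 34.8.

x* ≈ 639, y* ≈ 7.83, z* ≈ 34.8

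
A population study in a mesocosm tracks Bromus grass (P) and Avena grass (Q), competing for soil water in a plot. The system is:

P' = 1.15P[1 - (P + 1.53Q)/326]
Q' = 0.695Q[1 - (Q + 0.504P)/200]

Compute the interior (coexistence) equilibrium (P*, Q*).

P* ≈ 87.4, Q* ≈ 156

Setting both brackets to zero gives the nullclines P + 1.53Q = 326 and 0.504P + Q = 200.
Substituting Q = 200 - 0.504P into the first: P(1 - 1.53·0.504) = 326 - 1.53·200.
So P* = 20/0.229 = 87.4, and then Q* = 200 - 0.504·87.4 = 156.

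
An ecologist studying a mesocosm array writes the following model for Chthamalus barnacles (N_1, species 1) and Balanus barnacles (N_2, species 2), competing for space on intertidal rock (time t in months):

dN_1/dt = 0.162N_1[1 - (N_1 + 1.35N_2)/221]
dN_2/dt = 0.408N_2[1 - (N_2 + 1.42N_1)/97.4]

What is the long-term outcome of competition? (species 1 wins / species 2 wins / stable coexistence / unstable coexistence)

species 1 excludes species 2

Compare the nullcline intercepts: K1/α12 = 221/1.35 = 164 > K2 = 97.4; K2/α21 = 97.4/1.42 = 68.6 < K1 = 221.
Since the inequalities point opposite ways, species 1 can invade but species 2 cannot.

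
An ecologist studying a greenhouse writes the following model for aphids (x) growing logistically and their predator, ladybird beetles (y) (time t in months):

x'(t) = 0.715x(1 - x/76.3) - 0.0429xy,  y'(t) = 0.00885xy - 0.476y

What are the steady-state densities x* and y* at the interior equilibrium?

x* ≈ 53.8, y* ≈ 4.92

From dy/dt = 0 with y > 0: 0.00885x* = 0.476, so x* = 53.8.
Substitute into dx/dt = 0: 0.715(1 - 53.8/76.3) = 0.0429y*.
The bracket is 0.295, giving y* = 0.211/0.0429 = 4.92.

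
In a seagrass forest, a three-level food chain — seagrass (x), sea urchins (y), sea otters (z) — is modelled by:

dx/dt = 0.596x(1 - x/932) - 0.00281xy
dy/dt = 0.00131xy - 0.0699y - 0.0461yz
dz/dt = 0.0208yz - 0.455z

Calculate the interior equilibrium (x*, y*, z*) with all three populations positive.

x* ≈ 836, y* ≈ 21.9, z* ≈ 22.2

From dz/dt = 0: 0.0208y* = 0.455, so y* = 21.9.
From dx/dt = 0: 0.596(1 - x*/932) = 0.00281·21.9, giving x* = 932·(1 - 0.103) = 836.
From dy/dt = 0: 0.00131·836 - 0.0699 = 0.0461z*, so z* = 1.03/0.0461 = 22.2.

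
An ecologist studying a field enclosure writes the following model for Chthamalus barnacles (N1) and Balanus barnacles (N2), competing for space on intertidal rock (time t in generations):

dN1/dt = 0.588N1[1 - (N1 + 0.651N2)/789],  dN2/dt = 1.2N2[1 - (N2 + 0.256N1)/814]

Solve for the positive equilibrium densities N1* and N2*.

Setting both brackets to zero gives the nullclines N1 + 0.651N2 = 789 and 0.256N1 + N2 = 814.
Substituting N2 = 814 - 0.256N1 into the first: N1(1 - 0.651·0.256) = 789 - 0.651·814.
So N1* = 259/0.833 = 311, and then N2* = 814 - 0.256·311 = 734.

N1* ≈ 311, N2* ≈ 734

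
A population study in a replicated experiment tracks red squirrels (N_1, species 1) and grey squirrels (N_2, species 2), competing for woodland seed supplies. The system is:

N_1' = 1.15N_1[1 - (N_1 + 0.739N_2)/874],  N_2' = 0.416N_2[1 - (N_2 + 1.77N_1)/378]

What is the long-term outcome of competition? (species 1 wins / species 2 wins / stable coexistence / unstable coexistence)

species 1 excludes species 2

Compare the nullcline intercepts: K1/α12 = 874/0.739 = 1180 > K2 = 378; K2/α21 = 378/1.77 = 214 < K1 = 874.
Since the inequalities point opposite ways, species 1 can invade but species 2 cannot.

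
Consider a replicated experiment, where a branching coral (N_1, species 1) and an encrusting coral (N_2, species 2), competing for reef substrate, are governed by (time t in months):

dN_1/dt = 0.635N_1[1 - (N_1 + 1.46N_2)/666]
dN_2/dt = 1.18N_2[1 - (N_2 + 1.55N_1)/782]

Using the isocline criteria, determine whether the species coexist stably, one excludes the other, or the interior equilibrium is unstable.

unstable coexistence (outcome depends on initial conditions)

Compare the nullcline intercepts: K1/α12 = 666/1.46 = 456 < K2 = 782; K2/α21 = 782/1.55 = 505 < K1 = 666.
Since both are reversed, neither can invade when rare; the interior point is a saddle.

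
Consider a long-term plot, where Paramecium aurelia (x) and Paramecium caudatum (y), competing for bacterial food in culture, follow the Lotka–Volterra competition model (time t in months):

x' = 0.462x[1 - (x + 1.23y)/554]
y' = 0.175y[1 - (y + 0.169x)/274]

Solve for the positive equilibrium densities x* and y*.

x* ≈ 274, y* ≈ 228

Setting both brackets to zero gives the nullclines x + 1.23y = 554 and 0.169x + y = 274.
Substituting y = 274 - 0.169x into the first: x(1 - 1.23·0.169) = 554 - 1.23·274.
So x* = 217/0.792 = 274, and then y* = 274 - 0.169·274 = 228.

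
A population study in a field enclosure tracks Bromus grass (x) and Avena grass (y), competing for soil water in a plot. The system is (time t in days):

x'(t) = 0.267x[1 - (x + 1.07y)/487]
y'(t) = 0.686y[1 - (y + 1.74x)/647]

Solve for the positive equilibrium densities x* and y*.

Setting both brackets to zero gives the nullclines x + 1.07y = 487 and 1.74x + y = 647.
Substituting y = 647 - 1.74x into the first: x(1 - 1.07·1.74) = 487 - 1.07·647.
So x* = -205/-0.862 = 238, and then y* = 647 - 1.74·238 = 233.

x* ≈ 238, y* ≈ 233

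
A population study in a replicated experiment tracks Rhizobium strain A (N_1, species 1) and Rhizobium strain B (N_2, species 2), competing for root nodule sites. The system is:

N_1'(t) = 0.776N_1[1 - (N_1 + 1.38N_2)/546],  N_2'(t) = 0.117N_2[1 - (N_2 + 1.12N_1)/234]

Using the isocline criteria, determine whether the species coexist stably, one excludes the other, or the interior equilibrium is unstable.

species 1 excludes species 2

Compare the nullcline intercepts: K1/α12 = 546/1.38 = 396 > K2 = 234; K2/α21 = 234/1.12 = 209 < K1 = 546.
Since the inequalities point opposite ways, species 1 can invade but species 2 cannot.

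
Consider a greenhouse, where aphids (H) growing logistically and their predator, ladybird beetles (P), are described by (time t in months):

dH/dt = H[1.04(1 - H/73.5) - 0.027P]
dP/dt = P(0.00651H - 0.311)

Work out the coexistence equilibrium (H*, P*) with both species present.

From dP/dt = 0 with P > 0: 0.00651H* = 0.311, so H* = 47.8.
Substitute into dH/dt = 0: 1.04(1 - 47.8/73.5) = 0.027P*.
The bracket is 0.35, giving P* = 0.364/0.027 = 13.5.

H* ≈ 47.8, P* ≈ 13.5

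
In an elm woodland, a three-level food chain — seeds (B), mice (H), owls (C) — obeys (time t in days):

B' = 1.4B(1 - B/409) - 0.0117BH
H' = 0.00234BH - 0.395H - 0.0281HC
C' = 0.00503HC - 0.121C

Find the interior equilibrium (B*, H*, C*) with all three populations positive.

From dC/dt = 0: 0.00503H* = 0.121, so H* = 24.1.
From dB/dt = 0: 1.4(1 - B*/409) = 0.0117·24.1, giving B* = 409·(1 - 0.201) = 327.
From dH/dt = 0: 0.00234·327 - 0.395 = 0.0281C*, so C* = 0.37/0.0281 = 13.2.

B* ≈ 327, H* ≈ 24.1, C* ≈ 13.2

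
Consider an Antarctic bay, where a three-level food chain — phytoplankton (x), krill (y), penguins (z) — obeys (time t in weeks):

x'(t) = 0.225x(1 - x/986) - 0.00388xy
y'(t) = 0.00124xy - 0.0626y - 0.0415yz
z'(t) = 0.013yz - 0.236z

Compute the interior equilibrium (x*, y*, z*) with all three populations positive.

From dz/dt = 0: 0.013y* = 0.236, so y* = 18.2.
From dx/dt = 0: 0.225(1 - x*/986) = 0.00388·18.2, giving x* = 986·(1 - 0.313) = 677.
From dy/dt = 0: 0.00124·677 - 0.0626 = 0.0415z*, so z* = 0.777/0.0415 = 18.7.

x* ≈ 677, y* ≈ 18.2, z* ≈ 18.7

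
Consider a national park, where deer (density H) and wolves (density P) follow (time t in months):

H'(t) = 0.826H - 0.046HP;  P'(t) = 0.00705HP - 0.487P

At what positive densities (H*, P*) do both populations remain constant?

Set dP/dt = 0 with P > 0: 0.00705H - 0.487 = 0, so H* = 0.487/0.00705 = 69.1.
Set dH/dt = 0 with H > 0: 0.826 - 0.046P = 0, so P* = 0.826/0.046 = 18.

H* ≈ 69.1, P* ≈ 18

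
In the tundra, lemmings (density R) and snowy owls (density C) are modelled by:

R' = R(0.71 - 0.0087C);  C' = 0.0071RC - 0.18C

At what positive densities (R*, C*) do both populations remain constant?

Set dC/dt = 0 with C > 0: 0.0071R - 0.18 = 0, so R* = 0.18/0.0071 = 25.4.
Set dR/dt = 0 with R > 0: 0.71 - 0.0087C = 0, so C* = 0.71/0.0087 = 81.6.

R* ≈ 25.4, C* ≈ 81.6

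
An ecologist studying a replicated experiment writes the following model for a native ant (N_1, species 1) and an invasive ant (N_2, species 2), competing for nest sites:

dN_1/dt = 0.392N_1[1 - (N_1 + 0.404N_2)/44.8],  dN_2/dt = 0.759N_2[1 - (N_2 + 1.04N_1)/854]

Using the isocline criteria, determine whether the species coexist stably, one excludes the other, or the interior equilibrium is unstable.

species 2 excludes species 1

Compare the nullcline intercepts: K1/α12 = 44.8/0.404 = 111 < K2 = 854; K2/α21 = 854/1.04 = 821 > K1 = 44.8.
Since the inequalities point opposite ways, species 2 can invade but species 1 cannot.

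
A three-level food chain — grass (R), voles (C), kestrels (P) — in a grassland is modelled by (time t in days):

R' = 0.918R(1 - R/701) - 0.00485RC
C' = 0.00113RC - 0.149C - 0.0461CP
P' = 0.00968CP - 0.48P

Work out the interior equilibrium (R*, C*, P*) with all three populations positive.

R* ≈ 517, C* ≈ 49.6, P* ≈ 9.45

From dP/dt = 0: 0.00968C* = 0.48, so C* = 49.6.
From dR/dt = 0: 0.918(1 - R*/701) = 0.00485·49.6, giving R* = 701·(1 - 0.262) = 517.
From dC/dt = 0: 0.00113·517 - 0.149 = 0.0461P*, so P* = 0.436/0.0461 = 9.45.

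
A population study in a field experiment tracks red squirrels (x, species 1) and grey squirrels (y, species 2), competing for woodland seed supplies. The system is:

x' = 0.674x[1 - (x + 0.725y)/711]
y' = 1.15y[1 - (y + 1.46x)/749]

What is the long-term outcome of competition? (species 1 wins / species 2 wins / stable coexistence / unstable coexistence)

species 1 excludes species 2

Compare the nullcline intercepts: K1/α12 = 711/0.725 = 981 > K2 = 749; K2/α21 = 749/1.46 = 513 < K1 = 711.
Since the inequalities point opposite ways, species 1 can invade but species 2 cannot.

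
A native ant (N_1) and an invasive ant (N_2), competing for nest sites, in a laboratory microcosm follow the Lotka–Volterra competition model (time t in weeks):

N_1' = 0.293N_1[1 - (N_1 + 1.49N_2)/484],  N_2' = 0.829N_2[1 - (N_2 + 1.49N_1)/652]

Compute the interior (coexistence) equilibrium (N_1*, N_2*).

Setting both brackets to zero gives the nullclines N_1 + 1.49N_2 = 484 and 1.49N_1 + N_2 = 652.
Substituting N_2 = 652 - 1.49N_1 into the first: N_1(1 - 1.49·1.49) = 484 - 1.49·652.
So N_1* = -487/-1.22 = 400, and then N_2* = 652 - 1.49·400 = 56.7.

N_1* ≈ 400, N_2* ≈ 56.7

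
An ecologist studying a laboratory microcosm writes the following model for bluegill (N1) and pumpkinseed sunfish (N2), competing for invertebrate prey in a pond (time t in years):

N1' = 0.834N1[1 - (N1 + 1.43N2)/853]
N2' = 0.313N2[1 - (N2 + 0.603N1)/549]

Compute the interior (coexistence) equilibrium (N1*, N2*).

Setting both brackets to zero gives the nullclines N1 + 1.43N2 = 853 and 0.603N1 + N2 = 549.
Substituting N2 = 549 - 0.603N1 into the first: N1(1 - 1.43·0.603) = 853 - 1.43·549.
So N1* = 67.9/0.138 = 493, and then N2* = 549 - 0.603·493 = 252.

N1* ≈ 493, N2* ≈ 252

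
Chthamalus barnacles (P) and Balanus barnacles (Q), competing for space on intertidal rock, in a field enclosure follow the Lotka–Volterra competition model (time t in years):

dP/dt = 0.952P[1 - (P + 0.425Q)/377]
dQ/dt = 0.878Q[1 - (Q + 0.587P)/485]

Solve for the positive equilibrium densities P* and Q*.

Setting both brackets to zero gives the nullclines P + 0.425Q = 377 and 0.587P + Q = 485.
Substituting Q = 485 - 0.587P into the first: P(1 - 0.425·0.587) = 377 - 0.425·485.
So P* = 171/0.751 = 228, and then Q* = 485 - 0.587·228 = 351.

P* ≈ 228, Q* ≈ 351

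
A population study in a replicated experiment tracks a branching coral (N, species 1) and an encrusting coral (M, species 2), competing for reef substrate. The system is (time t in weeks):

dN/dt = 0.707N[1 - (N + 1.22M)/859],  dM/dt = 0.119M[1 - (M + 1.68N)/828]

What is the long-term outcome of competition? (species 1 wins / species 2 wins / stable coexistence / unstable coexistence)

unstable coexistence (outcome depends on initial conditions)

Compare the nullcline intercepts: K1/α12 = 859/1.22 = 704 < K2 = 828; K2/α21 = 828/1.68 = 493 < K1 = 859.
Since both are reversed, neither can invade when rare; the interior point is a saddle.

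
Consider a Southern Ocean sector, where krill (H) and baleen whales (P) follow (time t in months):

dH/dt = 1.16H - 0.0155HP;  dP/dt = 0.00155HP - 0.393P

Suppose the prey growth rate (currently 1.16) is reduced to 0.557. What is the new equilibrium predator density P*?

At the interior fixed point, setting dH/dt = 0 with H > 0 fixes P* = (prey growth rate)/(HP coefficient) — independent of the other coefficients.
With the change, P* = 0.557/0.0155 = 35.9; it falls from 74.8.

P* ≈ 35.9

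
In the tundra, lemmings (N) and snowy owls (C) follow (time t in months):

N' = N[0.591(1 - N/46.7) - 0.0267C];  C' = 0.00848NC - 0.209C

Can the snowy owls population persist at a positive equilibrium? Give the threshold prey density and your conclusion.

Threshold N = 24.6; K > 24.6, so yes, the predator persists.

The predator equation gives dC/dt > 0 only when N > 0.209/0.00848 = 24.6.
Without the predator, N → K = 46.7. Since 46.7 > 24.6, the predator can invade and persist.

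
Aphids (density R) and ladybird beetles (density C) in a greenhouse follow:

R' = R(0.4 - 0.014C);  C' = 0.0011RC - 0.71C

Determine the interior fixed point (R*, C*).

R* ≈ 645, C* ≈ 28.6

Set dC/dt = 0 with C > 0: 0.0011R - 0.71 = 0, so R* = 0.71/0.0011 = 645.
Set dR/dt = 0 with R > 0: 0.4 - 0.014C = 0, so C* = 0.4/0.014 = 28.6.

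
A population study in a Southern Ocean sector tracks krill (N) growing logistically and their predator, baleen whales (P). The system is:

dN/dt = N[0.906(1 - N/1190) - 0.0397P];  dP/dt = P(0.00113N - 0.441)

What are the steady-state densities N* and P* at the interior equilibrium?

From dP/dt = 0 with P > 0: 0.00113N* = 0.441, so N* = 390.
Substitute into dN/dt = 0: 0.906(1 - 390/1190) = 0.0397P*.
The bracket is 0.672, giving P* = 0.609/0.0397 = 15.3.

N* ≈ 390, P* ≈ 15.3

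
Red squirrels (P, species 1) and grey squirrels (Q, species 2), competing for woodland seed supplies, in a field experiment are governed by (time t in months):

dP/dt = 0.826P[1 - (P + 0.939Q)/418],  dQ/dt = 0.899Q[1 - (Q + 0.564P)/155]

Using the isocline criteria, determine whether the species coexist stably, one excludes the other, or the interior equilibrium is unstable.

Compare the nullcline intercepts: K1/α12 = 418/0.939 = 445 > K2 = 155; K2/α21 = 155/0.564 = 275 < K1 = 418.
Since the inequalities point opposite ways, species 1 can invade but species 2 cannot.

species 1 excludes species 2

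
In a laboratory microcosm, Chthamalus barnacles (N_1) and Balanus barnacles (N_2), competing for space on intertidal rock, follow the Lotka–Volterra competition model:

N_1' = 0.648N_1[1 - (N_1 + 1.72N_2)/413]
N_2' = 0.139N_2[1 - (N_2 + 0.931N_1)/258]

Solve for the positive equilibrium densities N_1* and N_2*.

Setting both brackets to zero gives the nullclines N_1 + 1.72N_2 = 413 and 0.931N_1 + N_2 = 258.
Substituting N_2 = 258 - 0.931N_1 into the first: N_1(1 - 1.72·0.931) = 413 - 1.72·258.
So N_1* = -30.8/-0.601 = 51.2, and then N_2* = 258 - 0.931·51.2 = 210.

N_1* ≈ 51.2, N_2* ≈ 210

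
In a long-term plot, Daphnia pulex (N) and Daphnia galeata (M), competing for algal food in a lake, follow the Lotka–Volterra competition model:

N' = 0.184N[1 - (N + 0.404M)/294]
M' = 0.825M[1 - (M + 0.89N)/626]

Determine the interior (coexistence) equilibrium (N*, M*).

N* ≈ 64.2, M* ≈ 569

Setting both brackets to zero gives the nullclines N + 0.404M = 294 and 0.89N + M = 626.
Substituting M = 626 - 0.89N into the first: N(1 - 0.404·0.89) = 294 - 0.404·626.
So N* = 41.1/0.64 = 64.2, and then M* = 626 - 0.89·64.2 = 569.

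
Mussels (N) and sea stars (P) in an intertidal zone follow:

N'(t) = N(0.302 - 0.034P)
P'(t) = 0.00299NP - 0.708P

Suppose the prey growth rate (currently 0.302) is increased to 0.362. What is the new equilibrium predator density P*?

P* ≈ 10.6

At the interior fixed point, setting dN/dt = 0 with N > 0 fixes P* = (prey growth rate)/(NP coefficient) — independent of the other coefficients.
With the change, P* = 0.362/0.034 = 10.6; it rises from 8.88.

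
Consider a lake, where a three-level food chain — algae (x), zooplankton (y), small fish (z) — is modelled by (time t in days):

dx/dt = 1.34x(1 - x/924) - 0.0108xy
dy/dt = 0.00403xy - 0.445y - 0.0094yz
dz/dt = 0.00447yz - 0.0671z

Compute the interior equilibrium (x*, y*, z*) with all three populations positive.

From dz/dt = 0: 0.00447y* = 0.0671, so y* = 15.
From dx/dt = 0: 1.34(1 - x*/924) = 0.0108·15, giving x* = 924·(1 - 0.121) = 812.
From dy/dt = 0: 0.00403·812 - 0.445 = 0.0094z*, so z* = 2.83/0.0094 = 301.

x* ≈ 812, y* ≈ 15, z* ≈ 301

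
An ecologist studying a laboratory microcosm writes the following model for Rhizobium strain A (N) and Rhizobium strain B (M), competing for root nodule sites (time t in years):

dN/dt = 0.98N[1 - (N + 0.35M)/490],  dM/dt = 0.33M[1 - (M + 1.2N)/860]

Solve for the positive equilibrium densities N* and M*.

Setting both brackets to zero gives the nullclines N + 0.35M = 490 and 1.2N + M = 860.
Substituting M = 860 - 1.2N into the first: N(1 - 0.35·1.2) = 490 - 0.35·860.
So N* = 189/0.58 = 326, and then M* = 860 - 1.2·326 = 469.

N* ≈ 326, M* ≈ 469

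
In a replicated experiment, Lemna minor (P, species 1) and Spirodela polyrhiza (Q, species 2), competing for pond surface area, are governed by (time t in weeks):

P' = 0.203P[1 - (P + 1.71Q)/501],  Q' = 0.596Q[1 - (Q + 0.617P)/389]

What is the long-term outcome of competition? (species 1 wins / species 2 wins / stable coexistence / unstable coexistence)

Compare the nullcline intercepts: K1/α12 = 501/1.71 = 293 < K2 = 389; K2/α21 = 389/0.617 = 630 > K1 = 501.
Since the inequalities point opposite ways, species 2 can invade but species 1 cannot.

species 2 excludes species 1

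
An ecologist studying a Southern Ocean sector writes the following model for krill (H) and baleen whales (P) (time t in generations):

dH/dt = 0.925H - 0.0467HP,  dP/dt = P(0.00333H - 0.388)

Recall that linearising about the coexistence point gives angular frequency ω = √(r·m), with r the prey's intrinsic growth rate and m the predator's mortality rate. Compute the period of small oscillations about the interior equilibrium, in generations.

T ≈ 10.5 generations

Here r = 0.925 and m = 0.388, so r·m = 0.359.
ω = √0.359 = 0.599 per generation, hence T = 2π/ω ≈ 10.5 generations.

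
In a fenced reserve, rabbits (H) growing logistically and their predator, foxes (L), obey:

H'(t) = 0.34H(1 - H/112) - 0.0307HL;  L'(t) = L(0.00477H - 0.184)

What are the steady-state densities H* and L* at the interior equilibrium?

H* ≈ 38.6, L* ≈ 7.26

From dL/dt = 0 with L > 0: 0.00477H* = 0.184, so H* = 38.6.
Substitute into dH/dt = 0: 0.34(1 - 38.6/112) = 0.0307L*.
The bracket is 0.656, giving L* = 0.223/0.0307 = 7.26.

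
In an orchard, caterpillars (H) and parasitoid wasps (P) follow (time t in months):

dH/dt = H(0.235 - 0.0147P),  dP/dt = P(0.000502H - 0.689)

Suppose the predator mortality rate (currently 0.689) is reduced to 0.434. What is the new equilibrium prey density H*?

H* ≈ 865

At the interior fixed point, setting dP/dt = 0 with P > 0 fixes H* = (predator death rate)/(HP coefficient) — independent of the other coefficients.
With the change, H* = 0.434/0.000502 = 865; it falls from 1370.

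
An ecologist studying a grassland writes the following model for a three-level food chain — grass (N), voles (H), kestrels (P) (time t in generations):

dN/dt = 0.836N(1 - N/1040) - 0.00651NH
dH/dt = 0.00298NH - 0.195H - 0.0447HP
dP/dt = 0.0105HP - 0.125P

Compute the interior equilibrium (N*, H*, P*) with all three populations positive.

From dP/dt = 0: 0.0105H* = 0.125, so H* = 11.9.
From dN/dt = 0: 0.836(1 - N*/1040) = 0.00651·11.9, giving N* = 1040·(1 - 0.0927) = 944.
From dH/dt = 0: 0.00298·944 - 0.195 = 0.0447P*, so P* = 2.62/0.0447 = 58.5.

N* ≈ 944, H* ≈ 11.9, P* ≈ 58.5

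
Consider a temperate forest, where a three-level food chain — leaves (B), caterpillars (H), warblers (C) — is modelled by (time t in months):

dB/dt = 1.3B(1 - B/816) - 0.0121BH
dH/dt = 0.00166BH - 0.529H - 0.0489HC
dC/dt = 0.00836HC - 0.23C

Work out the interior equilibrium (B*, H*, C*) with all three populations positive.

B* ≈ 607, H* ≈ 27.5, C* ≈ 9.79

From dC/dt = 0: 0.00836H* = 0.23, so H* = 27.5.
From dB/dt = 0: 1.3(1 - B*/816) = 0.0121·27.5, giving B* = 816·(1 - 0.256) = 607.
From dH/dt = 0: 0.00166·607 - 0.529 = 0.0489C*, so C* = 0.479/0.0489 = 9.79.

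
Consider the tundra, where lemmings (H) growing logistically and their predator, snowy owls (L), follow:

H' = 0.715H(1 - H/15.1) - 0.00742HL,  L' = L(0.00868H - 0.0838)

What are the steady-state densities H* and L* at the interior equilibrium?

H* ≈ 9.65, L* ≈ 34.8

From dL/dt = 0 with L > 0: 0.00868H* = 0.0838, so H* = 9.65.
Substitute into dH/dt = 0: 0.715(1 - 9.65/15.1) = 0.00742L*.
The bracket is 0.361, giving L* = 0.258/0.00742 = 34.8.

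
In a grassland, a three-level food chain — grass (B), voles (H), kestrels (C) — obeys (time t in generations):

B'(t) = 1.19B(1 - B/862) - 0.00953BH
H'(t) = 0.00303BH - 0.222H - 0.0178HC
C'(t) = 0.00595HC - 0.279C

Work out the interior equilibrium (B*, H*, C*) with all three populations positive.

From dC/dt = 0: 0.00595H* = 0.279, so H* = 46.9.
From dB/dt = 0: 1.19(1 - B*/862) = 0.00953·46.9, giving B* = 862·(1 - 0.376) = 538.
From dH/dt = 0: 0.00303·538 - 0.222 = 0.0178C*, so C* = 1.41/0.0178 = 79.2.

B* ≈ 538, H* ≈ 46.9, C* ≈ 79.2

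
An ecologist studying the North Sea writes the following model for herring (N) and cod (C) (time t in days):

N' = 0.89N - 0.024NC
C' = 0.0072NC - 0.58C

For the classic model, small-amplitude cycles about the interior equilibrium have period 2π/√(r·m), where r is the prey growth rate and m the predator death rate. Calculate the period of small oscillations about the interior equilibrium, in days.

Here r = 0.89 and m = 0.58, so r·m = 0.516.
ω = √0.516 = 0.718 per day, hence T = 2π/ω ≈ 8.75 days.

T ≈ 8.75 days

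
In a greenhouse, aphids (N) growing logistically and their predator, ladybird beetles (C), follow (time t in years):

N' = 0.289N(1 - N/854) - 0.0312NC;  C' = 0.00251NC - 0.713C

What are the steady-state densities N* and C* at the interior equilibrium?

N* ≈ 284, C* ≈ 6.18

From dC/dt = 0 with C > 0: 0.00251N* = 0.713, so N* = 284.
Substitute into dN/dt = 0: 0.289(1 - 284/854) = 0.0312C*.
The bracket is 0.667, giving C* = 0.193/0.0312 = 6.18.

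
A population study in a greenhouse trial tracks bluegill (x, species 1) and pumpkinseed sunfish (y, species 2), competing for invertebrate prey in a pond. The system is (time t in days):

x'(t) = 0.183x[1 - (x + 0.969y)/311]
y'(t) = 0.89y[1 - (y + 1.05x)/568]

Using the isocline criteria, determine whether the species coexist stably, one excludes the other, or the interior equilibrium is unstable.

species 2 excludes species 1

Compare the nullcline intercepts: K1/α12 = 311/0.969 = 321 < K2 = 568; K2/α21 = 568/1.05 = 541 > K1 = 311.
Since the inequalities point opposite ways, species 2 can invade but species 1 cannot.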